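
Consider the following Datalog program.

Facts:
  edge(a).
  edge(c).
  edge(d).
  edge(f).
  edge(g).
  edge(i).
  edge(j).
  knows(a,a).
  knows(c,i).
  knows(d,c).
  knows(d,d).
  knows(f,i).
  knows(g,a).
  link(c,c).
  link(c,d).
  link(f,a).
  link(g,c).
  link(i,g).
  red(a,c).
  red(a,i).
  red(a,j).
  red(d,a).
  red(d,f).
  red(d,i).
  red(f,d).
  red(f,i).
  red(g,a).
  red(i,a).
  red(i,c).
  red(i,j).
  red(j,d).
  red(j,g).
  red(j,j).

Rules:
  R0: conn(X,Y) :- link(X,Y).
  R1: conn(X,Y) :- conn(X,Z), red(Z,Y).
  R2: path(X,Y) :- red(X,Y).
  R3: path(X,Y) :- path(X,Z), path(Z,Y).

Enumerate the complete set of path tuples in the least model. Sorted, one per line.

round 1: derive path(a,c) via R2 from red(a,c)
round 1: derive path(a,i) via R2 from red(a,i)
round 1: derive path(a,j) via R2 from red(a,j)
round 1: derive path(d,a) via R2 from red(d,a)
round 1: derive path(d,f) via R2 from red(d,f)
round 1: derive path(d,i) via R2 from red(d,i)
round 1: derive path(f,d) via R2 from red(f,d)
round 1: derive path(f,i) via R2 from red(f,i)
round 1: derive path(g,a) via R2 from red(g,a)
round 1: derive path(i,a) via R2 from red(i,a)
round 1: derive path(i,c) via R2 from red(i,c)
round 1: derive path(i,j) via R2 from red(i,j)
round 1: derive path(j,d) via R2 from red(j,d)
round 1: derive path(j,g) via R2 from red(j,g)
round 1: derive path(j,j) via R2 from red(j,j)
round 2: derive path(a,a) via R3 from path(a,i), path(i,a)
round 2: derive path(a,d) via R3 from path(a,j), path(j,d)
round 2: derive path(a,g) via R3 from path(a,j), path(j,g)
round 2: derive path(d,c) via R3 from path(d,a), path(a,c)
round 2: derive path(d,d) via R3 from path(d,f), path(f,d)
round 2: derive path(d,j) via R3 from path(d,a), path(a,j)
round 2: derive path(f,a) via R3 from path(f,d), path(d,a)
round 2: derive path(f,c) via R3 from path(f,i), path(i,c)
round 2: derive path(f,f) via R3 from path(f,d), path(d,f)
round 2: derive path(f,j) via R3 from path(f,i), path(i,j)
round 2: derive path(g,c) via R3 from path(g,a), path(a,c)
round 2: derive path(g,i) via R3 from path(g,a), path(a,i)
round 2: derive path(g,j) via R3 from path(g,a), path(a,j)
round 2: derive path(i,d) via R3 from path(i,j), path(j,d)
round 2: derive path(i,g) via R3 from path(i,j), path(j,g)
round 2: derive path(i,i) via R3 from path(i,a), path(a,i)
round 2: derive path(j,a) via R3 from path(j,d), path(d,a)
round 2: derive path(j,f) via R3 from path(j,d), path(d,f)
round 2: derive path(j,i) via R3 from path(j,d), path(d,i)
round 3: derive path(a,f) via R3 from path(a,d), path(d,f)
round 3: derive path(d,g) via R3 from path(d,a), path(a,g)
round 3: derive path(f,g) via R3 from path(f,a), path(a,g)
round 3: derive path(g,d) via R3 from path(g,a), path(a,d)
round 3: derive path(g,f) via R3 from path(g,j), path(j,f)
round 3: derive path(g,g) via R3 from path(g,a), path(a,g)
round 3: derive path(i,f) via R3 from path(i,d), path(d,f)
round 3: derive path(j,c) via R3 from path(j,a), path(a,c)

path(a,a)
path(a,c)
path(a,d)
path(a,f)
path(a,g)
path(a,i)
path(a,j)
path(d,a)
path(d,c)
path(d,d)
path(d,f)
path(d,g)
path(d,i)
path(d,j)
path(f,a)
path(f,c)
path(f,d)
path(f,f)
path(f,g)
path(f,i)
path(f,j)
path(g,a)
path(g,c)
path(g,d)
path(g,f)
path(g,g)
path(g,i)
path(g,j)
path(i,a)
path(i,c)
path(i,d)
path(i,f)
path(i,g)
path(i,i)
path(i,j)
path(j,a)
path(j,c)
path(j,d)
path(j,f)
path(j,g)
path(j,i)
path(j,j)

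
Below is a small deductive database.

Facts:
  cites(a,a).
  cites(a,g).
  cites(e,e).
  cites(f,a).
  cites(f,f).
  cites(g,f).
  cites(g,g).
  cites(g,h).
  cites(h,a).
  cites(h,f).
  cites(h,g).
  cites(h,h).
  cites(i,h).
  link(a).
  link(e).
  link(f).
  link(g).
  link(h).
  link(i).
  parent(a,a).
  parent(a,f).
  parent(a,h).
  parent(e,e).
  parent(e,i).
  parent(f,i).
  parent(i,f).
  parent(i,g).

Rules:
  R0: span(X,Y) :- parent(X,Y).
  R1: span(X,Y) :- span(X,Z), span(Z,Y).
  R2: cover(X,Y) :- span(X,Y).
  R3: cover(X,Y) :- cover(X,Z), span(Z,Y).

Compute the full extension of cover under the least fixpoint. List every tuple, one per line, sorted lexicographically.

cover(a,a)
cover(a,f)
cover(a,g)
cover(a,h)
cover(a,i)
cover(e,e)
cover(e,f)
cover(e,g)
cover(e,i)
cover(f,f)
cover(f,g)
cover(f,i)
cover(i,f)
cover(i,g)
cover(i,i)

round 1: derive span(a,a) via R0 from parent(a,a)
round 1: derive span(a,f) via R0 from parent(a,f)
round 1: derive span(a,h) via R0 from parent(a,h)
round 1: derive span(e,e) via R0 from parent(e,e)
round 1: derive span(e,i) via R0 from parent(e,i)
round 1: derive span(f,i) via R0 from parent(f,i)
round 1: derive span(i,f) via R0 from parent(i,f)
round 1: derive span(i,g) via R0 from parent(i,g)
round 2: derive span(a,i) via R1 from span(a,f), span(f,i)
round 2: derive span(e,f) via R1 from span(e,i), span(i,f)
round 2: derive span(e,g) via R1 from span(e,i), span(i,g)
round 2: derive span(f,f) via R1 from span(f,i), span(i,f)
round 2: derive span(f,g) via R1 from span(f,i), span(i,g)
round 2: derive span(i,i) via R1 from span(i,f), span(f,i)
round 2: derive cover(a,a) via R2 from span(a,a)
round 2: derive cover(a,f) via R2 from span(a,f)
round 2: derive cover(a,h) via R2 from span(a,h)
round 2: derive cover(e,e) via R2 from span(e,e)
round 2: derive cover(e,i) via R2 from span(e,i)
round 2: derive cover(f,i) via R2 from span(f,i)
round 2: derive cover(i,f) via R2 from span(i,f)
round 2: derive cover(i,g) via R2 from span(i,g)
round 3: derive span(a,g) via R1 from span(a,f), span(f,g)
round 3: derive cover(a,i) via R2 from span(a,i)
round 3: derive cover(e,f) via R2 from span(e,f)
round 3: derive cover(e,g) via R2 from span(e,g)
round 3: derive cover(f,f) via R2 from span(f,f)
round 3: derive cover(f,g) via R2 from span(f,g)
round 3: derive cover(i,i) via R2 from span(i,i)
round 3: derive cover(a,g) via R3 from cover(a,f), span(f,g)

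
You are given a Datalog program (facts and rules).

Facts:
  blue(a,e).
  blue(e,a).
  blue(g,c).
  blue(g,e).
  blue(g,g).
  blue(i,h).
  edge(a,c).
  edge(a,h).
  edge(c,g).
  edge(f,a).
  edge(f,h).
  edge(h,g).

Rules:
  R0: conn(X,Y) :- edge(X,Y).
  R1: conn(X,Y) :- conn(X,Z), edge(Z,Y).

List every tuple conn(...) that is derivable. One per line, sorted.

conn(a,c)
conn(a,g)
conn(a,h)
conn(c,g)
conn(f,a)
conn(f,c)
conn(f,g)
conn(f,h)
conn(h,g)

round 1: derive conn(a,c) via R0 from edge(a,c)
round 1: derive conn(a,h) via R0 from edge(a,h)
round 1: derive conn(c,g) via R0 from edge(c,g)
round 1: derive conn(f,a) via R0 from edge(f,a)
round 1: derive conn(f,h) via R0 from edge(f,h)
round 1: derive conn(h,g) via R0 from edge(h,g)
round 2: derive conn(a,g) via R1 from conn(a,c), edge(c,g)
round 2: derive conn(f,c) via R1 from conn(f,a), edge(a,c)
round 2: derive conn(f,g) via R1 from conn(f,h), edge(h,g)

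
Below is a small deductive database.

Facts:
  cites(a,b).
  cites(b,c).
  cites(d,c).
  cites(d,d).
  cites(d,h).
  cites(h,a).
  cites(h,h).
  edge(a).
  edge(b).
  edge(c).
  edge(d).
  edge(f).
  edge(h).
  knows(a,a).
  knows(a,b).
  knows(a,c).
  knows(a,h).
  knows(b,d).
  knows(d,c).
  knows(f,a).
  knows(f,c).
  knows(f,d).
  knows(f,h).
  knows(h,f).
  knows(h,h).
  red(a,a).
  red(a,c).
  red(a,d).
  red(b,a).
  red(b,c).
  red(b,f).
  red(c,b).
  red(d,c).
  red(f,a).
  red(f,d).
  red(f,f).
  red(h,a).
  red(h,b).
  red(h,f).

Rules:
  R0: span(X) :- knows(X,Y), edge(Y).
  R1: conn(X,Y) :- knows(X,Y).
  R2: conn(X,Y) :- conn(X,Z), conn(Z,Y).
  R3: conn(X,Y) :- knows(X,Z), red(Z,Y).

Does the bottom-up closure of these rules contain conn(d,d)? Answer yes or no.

round 1: derive conn(a,a) via R1 from knows(a,a)
round 1: derive conn(a,b) via R1 from knows(a,b)
round 1: derive conn(a,c) via R1 from knows(a,c)
round 1: derive conn(a,h) via R1 from knows(a,h)
round 1: derive conn(b,d) via R1 from knows(b,d)
round 1: derive conn(d,c) via R1 from knows(d,c)
round 1: derive conn(f,a) via R1 from knows(f,a)
round 1: derive conn(f,c) via R1 from knows(f,c)
round 1: derive conn(f,d) via R1 from knows(f,d)
round 1: derive conn(f,h) via R1 from knows(f,h)
round 1: derive conn(h,f) via R1 from knows(h,f)
round 1: derive conn(h,h) via R1 from knows(h,h)
round 1: derive conn(a,d) via R3 from knows(a,a), red(a,d)
round 1: derive conn(a,f) via R3 from knows(a,b), red(b,f)
round 1: derive conn(b,c) via R3 from knows(b,d), red(d,c)
round 1: derive conn(d,b) via R3 from knows(d,c), red(c,b)
round 1: derive conn(f,b) via R3 from knows(f,c), red(c,b)
round 1: derive conn(f,f) via R3 from knows(f,h), red(h,f)
round 1: derive conn(h,a) via R3 from knows(h,f), red(f,a)
round 1: derive conn(h,b) via R3 from knows(h,h), red(h,b)
round 1: derive conn(h,d) via R3 from knows(h,f), red(f,d)
round 2: derive conn(b,b) via R2 from conn(b,d), conn(d,b)
round 2: derive conn(d,d) via R2 from conn(d,b), conn(b,d)
round 2: derive conn(h,c) via R2 from conn(h,a), conn(a,c)

yes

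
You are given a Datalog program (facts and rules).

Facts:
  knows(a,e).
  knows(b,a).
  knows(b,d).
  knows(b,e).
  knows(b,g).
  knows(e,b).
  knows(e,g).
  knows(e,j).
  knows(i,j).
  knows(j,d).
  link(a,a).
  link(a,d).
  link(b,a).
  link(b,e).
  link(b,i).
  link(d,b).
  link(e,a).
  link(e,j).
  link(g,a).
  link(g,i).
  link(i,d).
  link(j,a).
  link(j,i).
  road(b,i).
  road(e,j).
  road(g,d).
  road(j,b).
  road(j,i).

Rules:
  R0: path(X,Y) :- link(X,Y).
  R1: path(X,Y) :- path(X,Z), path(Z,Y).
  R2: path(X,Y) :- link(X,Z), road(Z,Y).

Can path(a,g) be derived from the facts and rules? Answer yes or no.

round 1: derive path(a,a) via R0 from link(a,a)
round 1: derive path(a,d) via R0 from link(a,d)
round 1: derive path(b,a) via R0 from link(b,a)
round 1: derive path(b,e) via R0 from link(b,e)
round 1: derive path(b,i) via R0 from link(b,i)
round 1: derive path(d,b) via R0 from link(d,b)
round 1: derive path(e,a) via R0 from link(e,a)
round 1: derive path(e,j) via R0 from link(e,j)
round 1: derive path(g,a) via R0 from link(g,a)
round 1: derive path(g,i) via R0 from link(g,i)
round 1: derive path(i,d) via R0 from link(i,d)
round 1: derive path(j,a) via R0 from link(j,a)
round 1: derive path(j,i) via R0 from link(j,i)
round 1: derive path(b,j) via R2 from link(b,e), road(e,j)
round 1: derive path(d,i) via R2 from link(d,b), road(b,i)
round 1: derive path(e,b) via R2 from link(e,j), road(j,b)
round 1: derive path(e,i) via R2 from link(e,j), road(j,i)
round 2: derive path(a,b) via R1 from path(a,d), path(d,b)
round 2: derive path(a,i) via R1 from path(a,d), path(d,i)
round 2: derive path(b,b) via R1 from path(b,e), path(e,b)
round 2: derive path(b,d) via R1 from path(b,a), path(a,d)
round 2: derive path(d,a) via R1 from path(d,b), path(b,a)
round 2: derive path(d,d) via R1 from path(d,i), path(i,d)
round 2: derive path(d,e) via R1 from path(d,b), path(b,e)
round 2: derive path(d,j) via R1 from path(d,b), path(b,j)
round 2: derive path(e,d) via R1 from path(e,a), path(a,d)
round 2: derive path(e,e) via R1 from path(e,b), path(b,e)
round 2: derive path(g,d) via R1 from path(g,a), path(a,d)
round 2: derive path(i,b) via R1 from path(i,d), path(d,b)
round 2: derive path(i,i) via R1 from path(i,d), path(d,i)
round 2: derive path(j,d) via R1 from path(j,a), path(a,d)
round 3: derive path(a,e) via R1 from path(a,b), path(b,e)
round 3: derive path(a,j) via R1 from path(a,b), path(b,j)
round 3: derive path(g,b) via R1 from path(g,a), path(a,b)
round 3: derive path(g,e) via R1 from path(g,d), path(d,e)
round 3: derive path(g,j) via R1 from path(g,d), path(d,j)
round 3: derive path(i,a) via R1 from path(i,b), path(b,a)
round 3: derive path(i,e) via R1 from path(i,b), path(b,e)
round 3: derive path(i,j) via R1 from path(i,b), path(b,j)
round 3: derive path(j,b) via R1 from path(j,a), path(a,b)
round 3: derive path(j,e) via R1 from path(j,d), path(d,e)
round 3: derive path(j,j) via R1 from path(j,d), path(d,j)

no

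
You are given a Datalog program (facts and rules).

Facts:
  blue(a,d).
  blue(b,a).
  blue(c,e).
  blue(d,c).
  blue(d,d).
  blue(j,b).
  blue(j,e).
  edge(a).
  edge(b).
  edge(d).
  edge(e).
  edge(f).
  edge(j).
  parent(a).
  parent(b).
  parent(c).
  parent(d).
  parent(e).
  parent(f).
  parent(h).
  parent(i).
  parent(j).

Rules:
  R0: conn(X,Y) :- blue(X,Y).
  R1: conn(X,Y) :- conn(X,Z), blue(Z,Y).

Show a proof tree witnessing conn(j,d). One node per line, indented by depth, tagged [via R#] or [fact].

round 1: derive conn(a,d) via R0 from blue(a,d)
round 1: derive conn(b,a) via R0 from blue(b,a)
round 1: derive conn(c,e) via R0 from blue(c,e)
round 1: derive conn(d,c) via R0 from blue(d,c)
round 1: derive conn(d,d) via R0 from blue(d,d)
round 1: derive conn(j,b) via R0 from blue(j,b)
round 1: derive conn(j,e) via R0 from blue(j,e)
round 2: derive conn(a,c) via R1 from conn(a,d), blue(d,c)
round 2: derive conn(b,d) via R1 from conn(b,a), blue(a,d)
round 2: derive conn(d,e) via R1 from conn(d,c), blue(c,e)
round 2: derive conn(j,a) via R1 from conn(j,b), blue(b,a)
round 3: derive conn(a,e) via R1 from conn(a,c), blue(c,e)
round 3: derive conn(b,c) via R1 from conn(b,d), blue(d,c)
round 3: derive conn(j,d) via R1 from conn(j,a), blue(a,d)
round 4: derive conn(b,e) via R1 from conn(b,c), blue(c,e)
round 4: derive conn(j,c) via R1 from conn(j,d), blue(d,c)

conn(j,d)  [via R1]
  conn(j,a)  [via R1]
    conn(j,b)  [via R0]
      blue(j,b)  [fact]
    blue(b,a)  [fact]
  blue(a,d)  [fact]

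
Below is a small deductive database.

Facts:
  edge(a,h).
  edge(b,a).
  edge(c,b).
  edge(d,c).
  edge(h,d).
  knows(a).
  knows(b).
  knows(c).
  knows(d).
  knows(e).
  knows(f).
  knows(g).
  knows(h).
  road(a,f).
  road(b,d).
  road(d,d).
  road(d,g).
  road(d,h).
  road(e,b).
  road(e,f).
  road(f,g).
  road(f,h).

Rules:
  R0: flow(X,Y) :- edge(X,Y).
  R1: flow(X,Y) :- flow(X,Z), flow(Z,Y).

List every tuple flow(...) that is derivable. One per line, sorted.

round 1: derive flow(a,h) via R0 from edge(a,h)
round 1: derive flow(b,a) via R0 from edge(b,a)
round 1: derive flow(c,b) via R0 from edge(c,b)
round 1: derive flow(d,c) via R0 from edge(d,c)
round 1: derive flow(h,d) via R0 from edge(h,d)
round 2: derive flow(a,d) via R1 from flow(a,h), flow(h,d)
round 2: derive flow(b,h) via R1 from flow(b,a), flow(a,h)
round 2: derive flow(c,a) via R1 from flow(c,b), flow(b,a)
round 2: derive flow(d,b) via R1 from flow(d,c), flow(c,b)
round 2: derive flow(h,c) via R1 from flow(h,d), flow(d,c)
round 3: derive flow(a,b) via R1 from flow(a,d), flow(d,b)
round 3: derive flow(a,c) via R1 from flow(a,d), flow(d,c)
round 3: derive flow(b,c) via R1 from flow(b,h), flow(h,c)
round 3: derive flow(b,d) via R1 from flow(b,a), flow(a,d)
round 3: derive flow(c,d) via R1 from flow(c,a), flow(a,d)
round 3: derive flow(c,h) via R1 from flow(c,a), flow(a,h)
round 3: derive flow(d,a) via R1 from flow(d,b), flow(b,a)
round 3: derive flow(d,h) via R1 from flow(d,b), flow(b,h)
round 3: derive flow(h,a) via R1 from flow(h,c), flow(c,a)
round 3: derive flow(h,b) via R1 from flow(h,c), flow(c,b)
round 4: derive flow(a,a) via R1 from flow(a,b), flow(b,a)
round 4: derive flow(b,b) via R1 from flow(b,a), flow(a,b)
round 4: derive flow(c,c) via R1 from flow(c,a), flow(a,c)
round 4: derive flow(d,d) via R1 from flow(d,a), flow(a,d)
round 4: derive flow(h,h) via R1 from flow(h,a), flow(a,h)

flow(a,a)
flow(a,b)
flow(a,c)
flow(a,d)
flow(a,h)
flow(b,a)
flow(b,b)
flow(b,c)
flow(b,d)
flow(b,h)
flow(c,a)
flow(c,b)
flow(c,c)
flow(c,d)
flow(c,h)
flow(d,a)
flow(d,b)
flow(d,c)
flow(d,d)
flow(d,h)
flow(h,a)
flow(h,b)
flow(h,c)
flow(h,d)
flow(h,h)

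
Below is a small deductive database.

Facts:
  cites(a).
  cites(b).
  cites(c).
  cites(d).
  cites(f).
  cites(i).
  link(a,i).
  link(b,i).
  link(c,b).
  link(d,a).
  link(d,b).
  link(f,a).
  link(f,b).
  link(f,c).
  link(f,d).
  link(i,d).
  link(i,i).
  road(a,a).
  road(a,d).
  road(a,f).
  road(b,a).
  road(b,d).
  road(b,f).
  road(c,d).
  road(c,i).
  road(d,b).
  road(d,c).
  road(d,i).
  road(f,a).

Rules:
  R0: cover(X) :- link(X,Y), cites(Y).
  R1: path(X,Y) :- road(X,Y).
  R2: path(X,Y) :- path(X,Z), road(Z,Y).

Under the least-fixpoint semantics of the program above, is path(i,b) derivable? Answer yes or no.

round 1: derive path(a,a) via R1 from road(a,a)
round 1: derive path(a,d) via R1 from road(a,d)
round 1: derive path(a,f) via R1 from road(a,f)
round 1: derive path(b,a) via R1 from road(b,a)
round 1: derive path(b,d) via R1 from road(b,d)
round 1: derive path(b,f) via R1 from road(b,f)
round 1: derive path(c,d) via R1 from road(c,d)
round 1: derive path(c,i) via R1 from road(c,i)
round 1: derive path(d,b) via R1 from road(d,b)
round 1: derive path(d,c) via R1 from road(d,c)
round 1: derive path(d,i) via R1 from road(d,i)
round 1: derive path(f,a) via R1 from road(f,a)
round 2: derive path(a,b) via R2 from path(a,d), road(d,b)
round 2: derive path(a,c) via R2 from path(a,d), road(d,c)
round 2: derive path(a,i) via R2 from path(a,d), road(d,i)
round 2: derive path(b,b) via R2 from path(b,d), road(d,b)
round 2: derive path(b,c) via R2 from path(b,d), road(d,c)
round 2: derive path(b,i) via R2 from path(b,d), road(d,i)
round 2: derive path(c,b) via R2 from path(c,d), road(d,b)
round 2: derive path(c,c) via R2 from path(c,d), road(d,c)
round 2: derive path(d,a) via R2 from path(d,b), road(b,a)
round 2: derive path(d,d) via R2 from path(d,b), road(b,d)
round 2: derive path(d,f) via R2 from path(d,b), road(b,f)
round 2: derive path(f,d) via R2 from path(f,a), road(a,d)
round 2: derive path(f,f) via R2 from path(f,a), road(a,f)
round 3: derive path(c,a) via R2 from path(c,b), road(b,a)
round 3: derive path(c,f) via R2 from path(c,b), road(b,f)
round 3: derive path(f,b) via R2 from path(f,d), road(d,b)
round 3: derive path(f,c) via R2 from path(f,d), road(d,c)
round 3: derive path(f,i) via R2 from path(f,d), road(d,i)

no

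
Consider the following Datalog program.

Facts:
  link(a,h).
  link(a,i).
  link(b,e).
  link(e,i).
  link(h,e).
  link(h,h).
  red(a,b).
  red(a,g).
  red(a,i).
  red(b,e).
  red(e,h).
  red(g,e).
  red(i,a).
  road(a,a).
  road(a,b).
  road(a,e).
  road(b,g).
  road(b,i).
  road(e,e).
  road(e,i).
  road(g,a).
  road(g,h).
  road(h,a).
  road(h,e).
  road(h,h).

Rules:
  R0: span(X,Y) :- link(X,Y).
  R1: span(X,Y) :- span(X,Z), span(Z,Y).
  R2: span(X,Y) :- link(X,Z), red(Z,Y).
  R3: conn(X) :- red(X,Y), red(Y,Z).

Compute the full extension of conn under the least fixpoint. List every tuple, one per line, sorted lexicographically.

conn(a)
conn(b)
conn(g)
conn(i)

round 1: derive conn(a) via R3 from red(a,b), red(b,e)
round 1: derive conn(b) via R3 from red(b,e), red(e,h)
round 1: derive conn(g) via R3 from red(g,e), red(e,h)
round 1: derive conn(i) via R3 from red(i,a), red(a,b)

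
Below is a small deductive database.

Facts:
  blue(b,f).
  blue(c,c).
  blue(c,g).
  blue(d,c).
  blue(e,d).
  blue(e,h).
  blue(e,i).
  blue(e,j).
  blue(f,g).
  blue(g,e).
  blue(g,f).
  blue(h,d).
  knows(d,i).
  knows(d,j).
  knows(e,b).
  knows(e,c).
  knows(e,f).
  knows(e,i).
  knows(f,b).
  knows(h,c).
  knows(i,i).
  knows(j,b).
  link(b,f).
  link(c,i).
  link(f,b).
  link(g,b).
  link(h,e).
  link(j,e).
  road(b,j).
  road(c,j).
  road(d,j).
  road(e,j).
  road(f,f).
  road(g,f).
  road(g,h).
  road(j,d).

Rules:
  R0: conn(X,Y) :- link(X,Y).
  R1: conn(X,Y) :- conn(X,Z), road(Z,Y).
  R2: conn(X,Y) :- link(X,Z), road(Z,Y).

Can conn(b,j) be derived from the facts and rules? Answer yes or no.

no

round 1: derive conn(b,f) via R0 from link(b,f)
round 1: derive conn(c,i) via R0 from link(c,i)
round 1: derive conn(f,b) via R0 from link(f,b)
round 1: derive conn(g,b) via R0 from link(g,b)
round 1: derive conn(h,e) via R0 from link(h,e)
round 1: derive conn(j,e) via R0 from link(j,e)
round 1: derive conn(f,j) via R2 from link(f,b), road(b,j)
round 1: derive conn(g,j) via R2 from link(g,b), road(b,j)
round 1: derive conn(h,j) via R2 from link(h,e), road(e,j)
round 1: derive conn(j,j) via R2 from link(j,e), road(e,j)
round 2: derive conn(f,d) via R1 from conn(f,j), road(j,d)
round 2: derive conn(g,d) via R1 from conn(g,j), road(j,d)
round 2: derive conn(h,d) via R1 from conn(h,j), road(j,d)
round 2: derive conn(j,d) via R1 from conn(j,j), road(j,d)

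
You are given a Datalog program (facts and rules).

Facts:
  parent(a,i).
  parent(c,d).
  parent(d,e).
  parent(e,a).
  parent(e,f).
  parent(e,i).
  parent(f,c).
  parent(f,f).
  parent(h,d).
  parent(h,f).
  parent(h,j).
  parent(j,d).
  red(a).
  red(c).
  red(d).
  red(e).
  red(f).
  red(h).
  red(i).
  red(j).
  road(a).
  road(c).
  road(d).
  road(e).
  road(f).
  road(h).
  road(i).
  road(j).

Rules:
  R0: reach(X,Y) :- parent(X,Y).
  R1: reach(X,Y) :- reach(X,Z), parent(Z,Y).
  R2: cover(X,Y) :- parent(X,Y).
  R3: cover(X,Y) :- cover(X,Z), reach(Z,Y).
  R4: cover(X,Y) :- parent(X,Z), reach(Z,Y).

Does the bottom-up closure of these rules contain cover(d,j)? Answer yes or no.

no

round 1: derive reach(a,i) via R0 from parent(a,i)
round 1: derive reach(c,d) via R0 from parent(c,d)
round 1: derive reach(d,e) via R0 from parent(d,e)
round 1: derive reach(e,a) via R0 from parent(e,a)
round 1: derive reach(e,f) via R0 from parent(e,f)
round 1: derive reach(e,i) via R0 from parent(e,i)
round 1: derive reach(f,c) via R0 from parent(f,c)
round 1: derive reach(f,f) via R0 from parent(f,f)
round 1: derive reach(h,d) via R0 from parent(h,d)
round 1: derive reach(h,f) via R0 from parent(h,f)
round 1: derive reach(h,j) via R0 from parent(h,j)
round 1: derive reach(j,d) via R0 from parent(j,d)
round 1: derive cover(a,i) via R2 from parent(a,i)
round 1: derive cover(c,d) via R2 from parent(c,d)
round 1: derive cover(d,e) via R2 from parent(d,e)
round 1: derive cover(e,a) via R2 from parent(e,a)
round 1: derive cover(e,f) via R2 from parent(e,f)
round 1: derive cover(e,i) via R2 from parent(e,i)
round 1: derive cover(f,c) via R2 from parent(f,c)
round 1: derive cover(f,f) via R2 from parent(f,f)
round 1: derive cover(h,d) via R2 from parent(h,d)
round 1: derive cover(h,f) via R2 from parent(h,f)
round 1: derive cover(h,j) via R2 from parent(h,j)
round 1: derive cover(j,d) via R2 from parent(j,d)
round 2: derive reach(c,e) via R1 from reach(c,d), parent(d,e)
round 2: derive reach(d,a) via R1 from reach(d,e), parent(e,a)
round 2: derive reach(d,f) via R1 from reach(d,e), parent(e,f)
round 2: derive reach(d,i) via R1 from reach(d,e), parent(e,i)
round 2: derive reach(e,c) via R1 from reach(e,f), parent(f,c)
round 2: derive reach(f,d) via R1 from reach(f,c), parent(c,d)
round 2: derive reach(h,c) via R1 from reach(h,f), parent(f,c)
round 2: derive reach(h,e) via R1 from reach(h,d), parent(d,e)
round 2: derive reach(j,e) via R1 from reach(j,d), parent(d,e)
round 2: derive cover(c,e) via R3 from cover(c,d), reach(d,e)
round 2: derive cover(d,a) via R3 from cover(d,e), reach(e,a)
round 2: derive cover(d,f) via R3 from cover(d,e), reach(e,f)
round 2: derive cover(d,i) via R3 from cover(d,e), reach(e,i)
round 2: derive cover(e,c) via R3 from cover(e,f), reach(f,c)
round 2: derive cover(f,d) via R3 from cover(f,c), reach(c,d)
round 2: derive cover(h,c) via R3 from cover(h,f), reach(f,c)
round 2: derive cover(h,e) via R3 from cover(h,d), reach(d,e)
round 2: derive cover(j,e) via R3 from cover(j,d), reach(d,e)
round 3: derive reach(c,a) via R1 from reach(c,e), parent(e,a)
round 3: derive reach(c,f) via R1 from reach(c,e), parent(e,f)
round 3: derive reach(c,i) via R1 from reach(c,e), parent(e,i)
round 3: derive reach(d,c) via R1 from reach(d,f), parent(f,c)
round 3: derive reach(e,d) via R1 from reach(e,c), parent(c,d)
round 3: derive reach(f,e) via R1 from reach(f,d), parent(d,e)
round 3: derive reach(h,a) via R1 from reach(h,e), parent(e,a)
round 3: derive reach(h,i) via R1 from reach(h,e), parent(e,i)
round 3: derive reach(j,a) via R1 from reach(j,e), parent(e,a)
round 3: derive reach(j,f) via R1 from reach(j,e), parent(e,f)
round 3: derive reach(j,i) via R1 from reach(j,e), parent(e,i)
round 3: derive cover(c,a) via R3 from cover(c,d), reach(d,a)
round 3: derive cover(c,c) via R3 from cover(c,e), reach(e,c)
round 3: derive cover(c,f) via R3 from cover(c,d), reach(d,f)
round 3: derive cover(c,i) via R3 from cover(c,d), reach(d,i)
round 3: derive cover(d,c) via R3 from cover(d,e), reach(e,c)
round 3: derive cover(d,d) via R3 from cover(d,f), reach(f,d)
round 3: derive cover(e,d) via R3 from cover(e,c), reach(c,d)
round 3: derive cover(e,e) via R3 from cover(e,c), reach(c,e)
round 3: derive cover(f,a) via R3 from cover(f,d), reach(d,a)
round 3: derive cover(f,e) via R3 from cover(f,c), reach(c,e)
round 3: derive cover(f,i) via R3 from cover(f,d), reach(d,i)
round 3: derive cover(h,a) via R3 from cover(h,d), reach(d,a)
round 3: derive cover(h,i) via R3 from cover(h,d), reach(d,i)
round 3: derive cover(j,a) via R3 from cover(j,d), reach(d,a)
round 3: derive cover(j,c) via R3 from cover(j,e), reach(e,c)
round 3: derive cover(j,f) via R3 from cover(j,d), reach(d,f)
round 3: derive cover(j,i) via R3 from cover(j,d), reach(d,i)
round 4: derive reach(c,c) via R1 from reach(c,f), parent(f,c)
round 4: derive reach(d,d) via R1 from reach(d,c), parent(c,d)
round 4: derive reach(e,e) via R1 from reach(e,d), parent(d,e)
round 4: derive reach(f,a) via R1 from reach(f,e), parent(e,a)
round 4: derive reach(f,i) via R1 from reach(f,e), parent(e,i)
round 4: derive reach(j,c) via R1 from reach(j,f), parent(f,c)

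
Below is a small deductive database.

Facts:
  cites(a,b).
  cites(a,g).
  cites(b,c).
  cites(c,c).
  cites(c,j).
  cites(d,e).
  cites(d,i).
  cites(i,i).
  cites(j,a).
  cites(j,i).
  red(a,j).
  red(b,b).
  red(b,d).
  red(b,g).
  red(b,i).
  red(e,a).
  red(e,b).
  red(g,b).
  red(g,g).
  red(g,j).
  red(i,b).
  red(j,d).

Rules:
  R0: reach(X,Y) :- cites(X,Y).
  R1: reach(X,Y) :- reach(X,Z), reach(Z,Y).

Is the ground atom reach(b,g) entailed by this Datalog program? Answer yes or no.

round 1: derive reach(a,b) via R0 from cites(a,b)
round 1: derive reach(a,g) via R0 from cites(a,g)
round 1: derive reach(b,c) via R0 from cites(b,c)
round 1: derive reach(c,c) via R0 from cites(c,c)
round 1: derive reach(c,j) via R0 from cites(c,j)
round 1: derive reach(d,e) via R0 from cites(d,e)
round 1: derive reach(d,i) via R0 from cites(d,i)
round 1: derive reach(i,i) via R0 from cites(i,i)
round 1: derive reach(j,a) via R0 from cites(j,a)
round 1: derive reach(j,i) via R0 from cites(j,i)
round 2: derive reach(a,c) via R1 from reach(a,b), reach(b,c)
round 2: derive reach(b,j) via R1 from reach(b,c), reach(c,j)
round 2: derive reach(c,a) via R1 from reach(c,j), reach(j,a)
round 2: derive reach(c,i) via R1 from reach(c,j), reach(j,i)
round 2: derive reach(j,b) via R1 from reach(j,a), reach(a,b)
round 2: derive reach(j,g) via R1 from reach(j,a), reach(a,g)
round 3: derive reach(a,a) via R1 from reach(a,c), reach(c,a)
round 3: derive reach(a,i) via R1 from reach(a,c), reach(c,i)
round 3: derive reach(a,j) via R1 from reach(a,b), reach(b,j)
round 3: derive reach(b,a) via R1 from reach(b,c), reach(c,a)
round 3: derive reach(b,b) via R1 from reach(b,j), reach(j,b)
round 3: derive reach(b,g) via R1 from reach(b,j), reach(j,g)
round 3: derive reach(b,i) via R1 from reach(b,c), reach(c,i)
round 3: derive reach(c,b) via R1 from reach(c,a), reach(a,b)
round 3: derive reach(c,g) via R1 from reach(c,a), reach(a,g)
round 3: derive reach(j,c) via R1 from reach(j,a), reach(a,c)
round 3: derive reach(j,j) via R1 from reach(j,b), reach(b,j)

yes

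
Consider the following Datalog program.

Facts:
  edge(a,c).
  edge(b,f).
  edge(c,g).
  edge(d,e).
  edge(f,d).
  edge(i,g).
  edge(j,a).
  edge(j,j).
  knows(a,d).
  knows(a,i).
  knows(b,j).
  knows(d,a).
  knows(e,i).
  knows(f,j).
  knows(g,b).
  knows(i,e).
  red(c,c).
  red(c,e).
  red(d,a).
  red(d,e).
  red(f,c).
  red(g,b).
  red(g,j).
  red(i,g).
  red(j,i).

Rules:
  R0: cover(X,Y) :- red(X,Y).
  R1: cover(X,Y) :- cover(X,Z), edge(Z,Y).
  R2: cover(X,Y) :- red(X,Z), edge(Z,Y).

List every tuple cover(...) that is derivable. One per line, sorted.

round 1: derive cover(c,c) via R0 from red(c,c)
round 1: derive cover(c,e) via R0 from red(c,e)
round 1: derive cover(d,a) via R0 from red(d,a)
round 1: derive cover(d,e) via R0 from red(d,e)
round 1: derive cover(f,c) via R0 from red(f,c)
round 1: derive cover(g,b) via R0 from red(g,b)
round 1: derive cover(g,j) via R0 from red(g,j)
round 1: derive cover(i,g) via R0 from red(i,g)
round 1: derive cover(j,i) via R0 from red(j,i)
round 1: derive cover(c,g) via R2 from red(c,c), edge(c,g)
round 1: derive cover(d,c) via R2 from red(d,a), edge(a,c)
round 1: derive cover(f,g) via R2 from red(f,c), edge(c,g)
round 1: derive cover(g,a) via R2 from red(g,j), edge(j,a)
round 1: derive cover(g,f) via R2 from red(g,b), edge(b,f)
round 1: derive cover(j,g) via R2 from red(j,i), edge(i,g)
round 2: derive cover(d,g) via R1 from cover(d,c), edge(c,g)
round 2: derive cover(g,c) via R1 from cover(g,a), edge(a,c)
round 2: derive cover(g,d) via R1 from cover(g,f), edge(f,d)
round 3: derive cover(g,e) via R1 from cover(g,d), edge(d,e)
round 3: derive cover(g,g) via R1 from cover(g,c), edge(c,g)

cover(c,c)
cover(c,e)
cover(c,g)
cover(d,a)
cover(d,c)
cover(d,e)
cover(d,g)
cover(f,c)
cover(f,g)
cover(g,a)
cover(g,b)
cover(g,c)
cover(g,d)
cover(g,e)
cover(g,f)
cover(g,g)
cover(g,j)
cover(i,g)
cover(j,g)
cover(j,i)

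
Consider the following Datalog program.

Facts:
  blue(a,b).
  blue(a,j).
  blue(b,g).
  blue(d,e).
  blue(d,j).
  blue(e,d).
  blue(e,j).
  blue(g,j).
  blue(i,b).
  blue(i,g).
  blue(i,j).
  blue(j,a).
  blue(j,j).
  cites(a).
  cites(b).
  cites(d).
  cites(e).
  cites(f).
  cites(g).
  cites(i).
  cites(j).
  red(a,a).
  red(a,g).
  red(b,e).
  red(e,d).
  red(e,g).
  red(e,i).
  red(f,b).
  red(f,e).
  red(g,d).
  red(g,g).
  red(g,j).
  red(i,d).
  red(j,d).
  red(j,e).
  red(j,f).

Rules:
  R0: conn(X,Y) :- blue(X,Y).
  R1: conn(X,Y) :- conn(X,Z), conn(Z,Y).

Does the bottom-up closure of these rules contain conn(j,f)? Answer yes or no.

no

round 1: derive conn(a,b) via R0 from blue(a,b)
round 1: derive conn(a,j) via R0 from blue(a,j)
round 1: derive conn(b,g) via R0 from blue(b,g)
round 1: derive conn(d,e) via R0 from blue(d,e)
round 1: derive conn(d,j) via R0 from blue(d,j)
round 1: derive conn(e,d) via R0 from blue(e,d)
round 1: derive conn(e,j) via R0 from blue(e,j)
round 1: derive conn(g,j) via R0 from blue(g,j)
round 1: derive conn(i,b) via R0 from blue(i,b)
round 1: derive conn(i,g) via R0 from blue(i,g)
round 1: derive conn(i,j) via R0 from blue(i,j)
round 1: derive conn(j,a) via R0 from blue(j,a)
round 1: derive conn(j,j) via R0 from blue(j,j)
round 2: derive conn(a,a) via R1 from conn(a,j), conn(j,a)
round 2: derive conn(a,g) via R1 from conn(a,b), conn(b,g)
round 2: derive conn(b,j) via R1 from conn(b,g), conn(g,j)
round 2: derive conn(d,a) via R1 from conn(d,j), conn(j,a)
round 2: derive conn(d,d) via R1 from conn(d,e), conn(e,d)
round 2: derive conn(e,a) via R1 from conn(e,j), conn(j,a)
round 2: derive conn(e,e) via R1 from conn(e,d), conn(d,e)
round 2: derive conn(g,a) via R1 from conn(g,j), conn(j,a)
round 2: derive conn(i,a) via R1 from conn(i,j), conn(j,a)
round 2: derive conn(j,b) via R1 from conn(j,a), conn(a,b)
round 3: derive conn(b,a) via R1 from conn(b,g), conn(g,a)
round 3: derive conn(b,b) via R1 from conn(b,j), conn(j,b)
round 3: derive conn(d,b) via R1 from conn(d,a), conn(a,b)
round 3: derive conn(d,g) via R1 from conn(d,a), conn(a,g)
round 3: derive conn(e,b) via R1 from conn(e,a), conn(a,b)
round 3: derive conn(e,g) via R1 from conn(e,a), conn(a,g)
round 3: derive conn(g,b) via R1 from conn(g,a), conn(a,b)
round 3: derive conn(g,g) via R1 from conn(g,a), conn(a,g)
round 3: derive conn(j,g) via R1 from conn(j,a), conn(a,g)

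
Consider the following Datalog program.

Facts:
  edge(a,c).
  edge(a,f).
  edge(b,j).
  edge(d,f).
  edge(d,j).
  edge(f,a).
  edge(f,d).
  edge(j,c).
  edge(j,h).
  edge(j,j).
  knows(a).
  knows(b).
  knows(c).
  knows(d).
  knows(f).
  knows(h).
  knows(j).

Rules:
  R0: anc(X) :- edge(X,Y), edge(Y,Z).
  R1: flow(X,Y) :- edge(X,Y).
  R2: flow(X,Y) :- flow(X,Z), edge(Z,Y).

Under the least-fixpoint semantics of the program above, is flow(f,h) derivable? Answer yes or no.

round 1: derive flow(a,c) via R1 from edge(a,c)
round 1: derive flow(a,f) via R1 from edge(a,f)
round 1: derive flow(b,j) via R1 from edge(b,j)
round 1: derive flow(d,f) via R1 from edge(d,f)
round 1: derive flow(d,j) via R1 from edge(d,j)
round 1: derive flow(f,a) via R1 from edge(f,a)
round 1: derive flow(f,d) via R1 from edge(f,d)
round 1: derive flow(j,c) via R1 from edge(j,c)
round 1: derive flow(j,h) via R1 from edge(j,h)
round 1: derive flow(j,j) via R1 from edge(j,j)
round 2: derive flow(a,a) via R2 from flow(a,f), edge(f,a)
round 2: derive flow(a,d) via R2 from flow(a,f), edge(f,d)
round 2: derive flow(b,c) via R2 from flow(b,j), edge(j,c)
round 2: derive flow(b,h) via R2 from flow(b,j), edge(j,h)
round 2: derive flow(d,a) via R2 from flow(d,f), edge(f,a)
round 2: derive flow(d,c) via R2 from flow(d,j), edge(j,c)
round 2: derive flow(d,d) via R2 from flow(d,f), edge(f,d)
round 2: derive flow(d,h) via R2 from flow(d,j), edge(j,h)
round 2: derive flow(f,c) via R2 from flow(f,a), edge(a,c)
round 2: derive flow(f,f) via R2 from flow(f,a), edge(a,f)
round 2: derive flow(f,j) via R2 from flow(f,d), edge(d,j)
round 3: derive flow(a,j) via R2 from flow(a,d), edge(d,j)
round 3: derive flow(f,h) via R2 from flow(f,j), edge(j,h)
round 4: derive flow(a,h) via R2 from flow(a,j), edge(j,h)

yes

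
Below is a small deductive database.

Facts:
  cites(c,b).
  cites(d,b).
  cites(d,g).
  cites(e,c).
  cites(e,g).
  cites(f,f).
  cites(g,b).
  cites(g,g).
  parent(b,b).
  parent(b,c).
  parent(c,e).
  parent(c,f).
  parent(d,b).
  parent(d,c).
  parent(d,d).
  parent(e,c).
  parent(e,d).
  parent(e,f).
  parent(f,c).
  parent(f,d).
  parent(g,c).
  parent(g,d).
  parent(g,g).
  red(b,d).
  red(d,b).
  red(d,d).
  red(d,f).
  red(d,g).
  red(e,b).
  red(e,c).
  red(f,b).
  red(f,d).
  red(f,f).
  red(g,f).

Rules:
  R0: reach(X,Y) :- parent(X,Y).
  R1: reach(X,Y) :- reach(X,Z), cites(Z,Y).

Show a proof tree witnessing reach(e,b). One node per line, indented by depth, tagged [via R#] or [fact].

reach(e,b)  [via R1]
  reach(e,c)  [via R0]
    parent(e,c)  [fact]
  cites(c,b)  [fact]

round 1: derive reach(b,b) via R0 from parent(b,b)
round 1: derive reach(b,c) via R0 from parent(b,c)
round 1: derive reach(c,e) via R0 from parent(c,e)
round 1: derive reach(c,f) via R0 from parent(c,f)
round 1: derive reach(d,b) via R0 from parent(d,b)
round 1: derive reach(d,c) via R0 from parent(d,c)
round 1: derive reach(d,d) via R0 from parent(d,d)
round 1: derive reach(e,c) via R0 from parent(e,c)
round 1: derive reach(e,d) via R0 from parent(e,d)
round 1: derive reach(e,f) via R0 from parent(e,f)
round 1: derive reach(f,c) via R0 from parent(f,c)
round 1: derive reach(f,d) via R0 from parent(f,d)
round 1: derive reach(g,c) via R0 from parent(g,c)
round 1: derive reach(g,d) via R0 from parent(g,d)
round 1: derive reach(g,g) via R0 from parent(g,g)
round 2: derive reach(c,c) via R1 from reach(c,e), cites(e,c)
round 2: derive reach(c,g) via R1 from reach(c,e), cites(e,g)
round 2: derive reach(d,g) via R1 from reach(d,d), cites(d,g)
round 2: derive reach(e,b) via R1 from reach(e,c), cites(c,b)
round 2: derive reach(e,g) via R1 from reach(e,d), cites(d,g)
round 2: derive reach(f,b) via R1 from reach(f,c), cites(c,b)
round 2: derive reach(f,g) via R1 from reach(f,d), cites(d,g)
round 2: derive reach(g,b) via R1 from reach(g,c), cites(c,b)
round 3: derive reach(c,b) via R1 from reach(c,c), cites(c,b)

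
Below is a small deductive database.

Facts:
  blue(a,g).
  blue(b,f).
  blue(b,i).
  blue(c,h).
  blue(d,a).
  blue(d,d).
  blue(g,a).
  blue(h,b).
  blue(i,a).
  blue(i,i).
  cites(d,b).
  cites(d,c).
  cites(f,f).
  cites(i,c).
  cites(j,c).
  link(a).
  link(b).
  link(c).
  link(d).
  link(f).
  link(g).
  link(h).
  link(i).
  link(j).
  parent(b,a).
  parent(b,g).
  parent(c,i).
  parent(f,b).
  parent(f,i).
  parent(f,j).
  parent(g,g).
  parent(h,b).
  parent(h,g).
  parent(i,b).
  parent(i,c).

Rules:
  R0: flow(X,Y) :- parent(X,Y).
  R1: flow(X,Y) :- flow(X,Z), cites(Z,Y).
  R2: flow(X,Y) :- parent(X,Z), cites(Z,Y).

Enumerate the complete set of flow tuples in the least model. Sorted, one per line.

round 1: derive flow(b,a) via R0 from parent(b,a)
round 1: derive flow(b,g) via R0 from parent(b,g)
round 1: derive flow(c,i) via R0 from parent(c,i)
round 1: derive flow(f,b) via R0 from parent(f,b)
round 1: derive flow(f,i) via R0 from parent(f,i)
round 1: derive flow(f,j) via R0 from parent(f,j)
round 1: derive flow(g,g) via R0 from parent(g,g)
round 1: derive flow(h,b) via R0 from parent(h,b)
round 1: derive flow(h,g) via R0 from parent(h,g)
round 1: derive flow(i,b) via R0 from parent(i,b)
round 1: derive flow(i,c) via R0 from parent(i,c)
round 1: derive flow(c,c) via R2 from parent(c,i), cites(i,c)
round 1: derive flow(f,c) via R2 from parent(f,i), cites(i,c)

flow(b,a)
flow(b,g)
flow(c,c)
flow(c,i)
flow(f,b)
flow(f,c)
flow(f,i)
flow(f,j)
flow(g,g)
flow(h,b)
flow(h,g)
flow(i,b)
flow(i,c)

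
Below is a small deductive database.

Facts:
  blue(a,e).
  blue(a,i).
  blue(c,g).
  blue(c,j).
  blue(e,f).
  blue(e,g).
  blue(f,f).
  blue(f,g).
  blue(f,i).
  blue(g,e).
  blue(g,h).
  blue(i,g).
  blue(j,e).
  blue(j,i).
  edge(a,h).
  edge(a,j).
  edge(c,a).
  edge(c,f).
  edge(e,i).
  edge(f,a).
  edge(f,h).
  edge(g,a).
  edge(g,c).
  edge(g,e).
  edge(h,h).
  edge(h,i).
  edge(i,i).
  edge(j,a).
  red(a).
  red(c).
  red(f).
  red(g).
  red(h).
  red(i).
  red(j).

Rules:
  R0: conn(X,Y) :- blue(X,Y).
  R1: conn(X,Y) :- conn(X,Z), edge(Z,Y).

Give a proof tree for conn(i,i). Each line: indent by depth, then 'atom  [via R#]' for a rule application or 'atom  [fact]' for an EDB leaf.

round 1: derive conn(a,e) via R0 from blue(a,e)
round 1: derive conn(a,i) via R0 from blue(a,i)
round 1: derive conn(c,g) via R0 from blue(c,g)
round 1: derive conn(c,j) via R0 from blue(c,j)
round 1: derive conn(e,f) via R0 from blue(e,f)
round 1: derive conn(e,g) via R0 from blue(e,g)
round 1: derive conn(f,f) via R0 from blue(f,f)
round 1: derive conn(f,g) via R0 from blue(f,g)
round 1: derive conn(f,i) via R0 from blue(f,i)
round 1: derive conn(g,e) via R0 from blue(g,e)
round 1: derive conn(g,h) via R0 from blue(g,h)
round 1: derive conn(i,g) via R0 from blue(i,g)
round 1: derive conn(j,e) via R0 from blue(j,e)
round 1: derive conn(j,i) via R0 from blue(j,i)
round 2: derive conn(c,a) via R1 from conn(c,g), edge(g,a)
round 2: derive conn(c,c) via R1 from conn(c,g), edge(g,c)
round 2: derive conn(c,e) via R1 from conn(c,g), edge(g,e)
round 2: derive conn(e,a) via R1 from conn(e,f), edge(f,a)
round 2: derive conn(e,c) via R1 from conn(e,g), edge(g,c)
round 2: derive conn(e,e) via R1 from conn(e,g), edge(g,e)
round 2: derive conn(e,h) via R1 from conn(e,f), edge(f,h)
round 2: derive conn(f,a) via R1 from conn(f,f), edge(f,a)
round 2: derive conn(f,c) via R1 from conn(f,g), edge(g,c)
round 2: derive conn(f,e) via R1 from conn(f,g), edge(g,e)
round 2: derive conn(f,h) via R1 from conn(f,f), edge(f,h)
round 2: derive conn(g,i) via R1 from conn(g,e), edge(e,i)
round 2: derive conn(i,a) via R1 from conn(i,g), edge(g,a)
round 2: derive conn(i,c) via R1 from conn(i,g), edge(g,c)
round 2: derive conn(i,e) via R1 from conn(i,g), edge(g,e)
round 3: derive conn(c,f) via R1 from conn(c,c), edge(c,f)
round 3: derive conn(c,h) via R1 from conn(c,a), edge(a,h)
round 3: derive conn(c,i) via R1 from conn(c,e), edge(e,i)
round 3: derive conn(e,i) via R1 from conn(e,e), edge(e,i)
round 3: derive conn(e,j) via R1 from conn(e,a), edge(a,j)
round 3: derive conn(f,j) via R1 from conn(f,a), edge(a,j)
round 3: derive conn(i,f) via R1 from conn(i,c), edge(c,f)
round 3: derive conn(i,h) via R1 from conn(i,a), edge(a,h)
round 3: derive conn(i,i) via R1 from conn(i,e), edge(e,i)
round 3: derive conn(i,j) via R1 from conn(i,a), edge(a,j)

conn(i,i)  [via R1]
  conn(i,e)  [via R1]
    conn(i,g)  [via R0]
      blue(i,g)  [fact]
    edge(g,e)  [fact]
  edge(e,i)  [fact]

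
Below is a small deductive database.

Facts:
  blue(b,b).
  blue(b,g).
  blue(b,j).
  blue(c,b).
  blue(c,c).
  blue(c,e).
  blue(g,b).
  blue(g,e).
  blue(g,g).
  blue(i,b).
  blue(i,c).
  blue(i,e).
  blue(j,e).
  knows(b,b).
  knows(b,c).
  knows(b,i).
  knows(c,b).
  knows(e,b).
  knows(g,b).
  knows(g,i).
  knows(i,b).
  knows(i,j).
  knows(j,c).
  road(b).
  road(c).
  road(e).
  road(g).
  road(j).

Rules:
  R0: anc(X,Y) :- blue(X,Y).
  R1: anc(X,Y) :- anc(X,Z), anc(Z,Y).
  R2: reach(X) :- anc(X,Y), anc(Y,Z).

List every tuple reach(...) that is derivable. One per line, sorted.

reach(b)
reach(c)
reach(g)
reach(i)

round 1: derive anc(b,b) via R0 from blue(b,b)
round 1: derive anc(b,g) via R0 from blue(b,g)
round 1: derive anc(b,j) via R0 from blue(b,j)
round 1: derive anc(c,b) via R0 from blue(c,b)
round 1: derive anc(c,c) via R0 from blue(c,c)
round 1: derive anc(c,e) via R0 from blue(c,e)
round 1: derive anc(g,b) via R0 from blue(g,b)
round 1: derive anc(g,e) via R0 from blue(g,e)
round 1: derive anc(g,g) via R0 from blue(g,g)
round 1: derive anc(i,b) via R0 from blue(i,b)
round 1: derive anc(i,c) via R0 from blue(i,c)
round 1: derive anc(i,e) via R0 from blue(i,e)
round 1: derive anc(j,e) via R0 from blue(j,e)
round 2: derive anc(b,e) via R1 from anc(b,g), anc(g,e)
round 2: derive anc(c,g) via R1 from anc(c,b), anc(b,g)
round 2: derive anc(c,j) via R1 from anc(c,b), anc(b,j)
round 2: derive anc(g,j) via R1 from anc(g,b), anc(b,j)
round 2: derive anc(i,g) via R1 from anc(i,b), anc(b,g)
round 2: derive anc(i,j) via R1 from anc(i,b), anc(b,j)
round 2: derive reach(b) via R2 from anc(b,b), anc(b,b)
round 2: derive reach(c) via R2 from anc(c,b), anc(b,b)
round 2: derive reach(g) via R2 from anc(g,b), anc(b,b)
round 2: derive reach(i) via R2 from anc(i,b), anc(b,b)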